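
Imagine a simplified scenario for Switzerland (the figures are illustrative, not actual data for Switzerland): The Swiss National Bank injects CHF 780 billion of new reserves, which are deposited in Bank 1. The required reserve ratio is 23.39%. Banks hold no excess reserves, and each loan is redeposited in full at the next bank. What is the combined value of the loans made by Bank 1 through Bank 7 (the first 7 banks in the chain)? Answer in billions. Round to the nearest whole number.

Bank i lends (1 − rr)^i of the original deposit: Bank 1 lends 780·0.7661 = 597.5580, Bank 2 lends 780·0.7661² ≈ 457.7892, and so on.
Summing a geometric series: total = 780·[0.7661·(1 − 0.7661^7) / (1 − 0.7661)] ≈ 2159.0748 billion.

CHF 2159 billion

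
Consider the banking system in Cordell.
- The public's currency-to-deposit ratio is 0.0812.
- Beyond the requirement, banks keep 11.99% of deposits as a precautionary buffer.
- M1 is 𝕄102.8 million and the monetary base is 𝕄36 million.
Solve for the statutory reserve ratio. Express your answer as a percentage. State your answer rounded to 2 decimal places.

17.75%

Using m = M/MB = 102.8/36 ≈ 2.855556. Since m = (1 + c)/(c + rr + e), the denominator satisfies c + rr + e = (1 + c)/m = (1 + 0.0812) / 2.855556 ≈ 0.378630.
With c = 0.0812 and e = 0.1199, the statutory reserve ratio is 0.378630 − 0.0812 − 0.1199 = 0.17753.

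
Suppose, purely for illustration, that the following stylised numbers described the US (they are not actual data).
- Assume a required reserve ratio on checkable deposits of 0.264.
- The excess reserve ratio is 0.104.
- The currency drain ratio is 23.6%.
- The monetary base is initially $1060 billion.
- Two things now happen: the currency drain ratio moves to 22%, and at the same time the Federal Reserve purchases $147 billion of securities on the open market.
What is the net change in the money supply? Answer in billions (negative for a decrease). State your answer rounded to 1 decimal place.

$335.2 billion

Before: m₁ = (1 + 0.236) / (0.264 + 0.104 + 0.236) ≈ 2.046358, MB₁ = 1060, so M₁ = 2.046358 × 1060 ≈ 2169.1395 billion.
After: m₂ = (1 + 0.22) / (0.264 + 0.104 + 0.22) ≈ 2.074830, MB₂ = 1060 + 147 = 1207, so M₂ = 2.074830 × 1207 ≈ 2504.3198 billion.
ΔM = M₂ − M₁ = 2504.3198 − 2169.1395 = 335.1803 billion.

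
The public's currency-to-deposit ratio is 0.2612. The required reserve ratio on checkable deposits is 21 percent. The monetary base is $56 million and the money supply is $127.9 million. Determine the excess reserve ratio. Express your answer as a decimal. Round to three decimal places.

0.081

Using m = M/MB = 127.9/56 ≈ 2.283929. Since m = (1 + c)/(c + rr + e), the denominator satisfies c + rr + e = (1 + c)/m = (1 + 0.2612) / 2.283929 ≈ 0.552206.
With c = 0.2612 and rr = 0.21, the excess reserve ratio is 0.552206 − 0.2612 − 0.21 = 0.081006.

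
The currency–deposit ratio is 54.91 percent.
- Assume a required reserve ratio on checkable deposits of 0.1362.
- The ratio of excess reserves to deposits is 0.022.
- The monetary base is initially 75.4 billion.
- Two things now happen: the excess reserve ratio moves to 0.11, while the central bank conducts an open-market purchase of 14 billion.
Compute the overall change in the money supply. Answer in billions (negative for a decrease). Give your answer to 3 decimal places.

Before: m₁ = (1 + 0.5491) / (0.1362 + 0.022 + 0.5491) ≈ 2.190160, MB₁ = 75.4, so M₁ = 2.190160 × 75.4 ≈ 165.1381 billion.
After: m₂ = (1 + 0.5491) / (0.1362 + 0.11 + 0.5491) ≈ 1.947818, MB₂ = 75.4 + 14 = 89.4, so M₂ = 1.947818 × 89.4 ≈ 174.1349 billion.
ΔM = M₂ − M₁ = 174.1349 − 165.1381 = 8.9968 billion.

8.997 billion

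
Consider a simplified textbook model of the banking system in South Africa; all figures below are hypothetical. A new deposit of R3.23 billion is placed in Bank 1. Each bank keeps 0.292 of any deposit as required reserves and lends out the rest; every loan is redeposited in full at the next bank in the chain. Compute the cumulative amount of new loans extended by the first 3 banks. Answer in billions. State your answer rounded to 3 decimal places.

R5.052 billion

Bank i lends (1 − rr)^i of the original deposit: Bank 1 lends 3.23·0.7080 ≈ 2.2868, Bank 2 lends 3.23·0.7080² ≈ 1.6191, and so on.
Summing a geometric series: total = 3.23·[0.7080·(1 − 0.7080^3) / (1 − 0.7080)] ≈ 5.0522 billion.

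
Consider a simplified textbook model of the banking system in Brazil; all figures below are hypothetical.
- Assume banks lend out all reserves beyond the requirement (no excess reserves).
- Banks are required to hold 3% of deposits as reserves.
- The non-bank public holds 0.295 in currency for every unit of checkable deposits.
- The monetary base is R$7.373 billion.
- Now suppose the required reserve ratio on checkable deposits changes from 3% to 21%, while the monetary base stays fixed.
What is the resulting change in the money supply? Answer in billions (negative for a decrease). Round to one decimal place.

-10.5 billion

Initially m₁ = (1 + 0.295) / (0.03 + 0.295) ≈ 3.9846, so M₁ = 3.9846 × 7.373 ≈ 29.3785 billion.
After the change m₂ = (1 + 0.295) / (0.21 + 0.295) ≈ 2.5644, so M₂ = 2.5644 × 7.373 ≈ 18.9073 billion.
ΔM = M₂ − M₁ = 18.9073 − 29.3785 = -10.4712 billion.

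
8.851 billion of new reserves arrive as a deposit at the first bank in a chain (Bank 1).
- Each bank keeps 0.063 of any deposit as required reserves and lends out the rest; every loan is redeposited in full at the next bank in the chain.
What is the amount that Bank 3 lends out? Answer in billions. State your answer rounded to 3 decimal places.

7.281 billion

Each bank lends a fraction (1 − rr) = 0.9370 of the deposit it receives, so Bank 3 receives 8.851·0.9370^2 and lends 8.851·0.9370^3 ≈ 7.2813 billion.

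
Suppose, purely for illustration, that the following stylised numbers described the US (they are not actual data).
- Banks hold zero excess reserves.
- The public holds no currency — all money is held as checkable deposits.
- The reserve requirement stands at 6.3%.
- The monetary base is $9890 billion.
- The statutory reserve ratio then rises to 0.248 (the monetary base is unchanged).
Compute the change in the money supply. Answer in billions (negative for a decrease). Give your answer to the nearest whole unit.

-117105 billion

Initially m₁ = 1 / (0.063) ≈ 15.87302, so M₁ = 15.87302 × 9890 = 156984.1678 billion.
After the change m₂ = 1 / (0.248) ≈ 4.03226, so M₂ = 4.03226 × 9890 = 39879.0514 billion.
ΔM = M₂ − M₁ = 39879.0514 − 156984.1678 = -117105.1164 billion.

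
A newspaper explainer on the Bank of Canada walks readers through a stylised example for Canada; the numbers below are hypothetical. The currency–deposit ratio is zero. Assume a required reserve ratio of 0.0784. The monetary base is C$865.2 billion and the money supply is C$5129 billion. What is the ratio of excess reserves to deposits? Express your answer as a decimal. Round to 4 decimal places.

Using m = M/MB = 5129/865.2 ≈ 5.928109. Since m = (1 + c)/(c + rr + e), the denominator satisfies c + rr + e = (1 + c)/m = (1 + 0) / 5.928109 ≈ 0.168688.
With c = 0 and rr = 0.0784, the ratio of excess reserves to deposits is 0.168688 − 0 − 0.0784 = 0.090288.

0.0903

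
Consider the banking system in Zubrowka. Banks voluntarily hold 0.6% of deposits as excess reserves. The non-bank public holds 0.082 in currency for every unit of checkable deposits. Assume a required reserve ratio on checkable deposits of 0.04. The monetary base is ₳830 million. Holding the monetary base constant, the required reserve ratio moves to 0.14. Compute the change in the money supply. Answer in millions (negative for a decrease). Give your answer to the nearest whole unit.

-3077 million

Initially m₁ = (1 + 0.082) / (0.04 + 0.006 + 0.082) ≈ 8.4531, so M₁ = 8.4531 × 830 = 7016.073 million.
After the change m₂ = (1 + 0.082) / (0.14 + 0.006 + 0.082) ≈ 4.7456, so M₂ = 4.7456 × 830 = 3938.848 million.
ΔM = M₂ − M₁ = 3938.848 − 7016.073 = -3077.225 million.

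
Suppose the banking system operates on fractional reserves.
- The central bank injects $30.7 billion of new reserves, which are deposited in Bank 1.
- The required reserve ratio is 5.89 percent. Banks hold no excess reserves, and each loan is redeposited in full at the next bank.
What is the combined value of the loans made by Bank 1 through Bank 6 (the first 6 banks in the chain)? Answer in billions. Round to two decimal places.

Bank i lends (1 − rr)^i of the original deposit: Bank 1 lends 30.7·0.9411 ≈ 28.8918, Bank 2 lends 30.7·0.9411² ≈ 27.1900, and so on.
Summing a geometric series: total = 30.7·[0.9411·(1 − 0.9411^6) / (1 − 0.9411)] ≈ 149.7429 billion.

$149.74 billion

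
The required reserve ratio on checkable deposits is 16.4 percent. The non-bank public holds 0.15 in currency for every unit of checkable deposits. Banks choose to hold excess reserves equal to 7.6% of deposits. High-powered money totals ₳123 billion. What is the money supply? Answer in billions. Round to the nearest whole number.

The money multiplier is m = (1 + c) / (rr + e + c) = (1 + 0.15) / (0.164 + 0.076 + 0.15) ≈ 2.9487.
So M = m × MB = 2.9487 × 123 = 362.6901 billion.

₳363 billion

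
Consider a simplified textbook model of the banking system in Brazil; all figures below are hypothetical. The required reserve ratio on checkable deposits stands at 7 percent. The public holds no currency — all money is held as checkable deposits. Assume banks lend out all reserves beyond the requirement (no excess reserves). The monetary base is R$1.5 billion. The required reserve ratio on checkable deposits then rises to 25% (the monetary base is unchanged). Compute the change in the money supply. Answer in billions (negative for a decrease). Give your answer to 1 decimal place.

-15.4 billion

Initially m₁ = 1 / (0.07) ≈ 14.2857, so M₁ = 14.2857 × 1.5 ≈ 21.4286 billion.
After the change m₂ = 1 / (0.25) = 4, so M₂ = 4 × 1.5 = 6 billion.
ΔM = M₂ − M₁ = 6 − 21.4286 = -15.4286 billion.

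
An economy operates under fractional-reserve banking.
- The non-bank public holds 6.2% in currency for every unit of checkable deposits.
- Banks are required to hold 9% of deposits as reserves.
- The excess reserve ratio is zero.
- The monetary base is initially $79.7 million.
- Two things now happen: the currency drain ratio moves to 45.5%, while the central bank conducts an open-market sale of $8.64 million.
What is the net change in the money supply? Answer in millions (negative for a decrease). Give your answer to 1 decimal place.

-367.1 million

Before: m₁ = (1 + 0.062) / (0.09 + 0.062) ≈ 6.9868, MB₁ = 79.7, so M₁ = 6.9868 × 79.7 ≈ 556.848 million.
After: m₂ = (1 + 0.455) / (0.09 + 0.455) ≈ 2.6697, MB₂ = 79.7 − 8.64 = 71.06, so M₂ = 2.6697 × 71.06 ≈ 189.7089 million.
ΔM = M₂ − M₁ = 189.7089 − 556.848 = -367.1391 million.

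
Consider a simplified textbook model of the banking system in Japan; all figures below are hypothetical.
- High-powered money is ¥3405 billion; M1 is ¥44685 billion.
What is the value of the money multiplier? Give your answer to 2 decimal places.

13.12

The money multiplier is m = M / MB = 44685 / 3405 ≈ 13.12335.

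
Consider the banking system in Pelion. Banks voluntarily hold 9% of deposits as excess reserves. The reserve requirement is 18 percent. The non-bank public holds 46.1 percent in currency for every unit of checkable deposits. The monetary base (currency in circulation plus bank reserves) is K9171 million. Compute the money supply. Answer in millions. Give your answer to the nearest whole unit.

The money multiplier is m = (1 + c) / (rr + e + c) = (1 + 0.461) / (0.18 + 0.09 + 0.461) ≈ 1.99863.
So M = m × MB = 1.99863 × 9171 ≈ 18329.4357 million.

K18329 million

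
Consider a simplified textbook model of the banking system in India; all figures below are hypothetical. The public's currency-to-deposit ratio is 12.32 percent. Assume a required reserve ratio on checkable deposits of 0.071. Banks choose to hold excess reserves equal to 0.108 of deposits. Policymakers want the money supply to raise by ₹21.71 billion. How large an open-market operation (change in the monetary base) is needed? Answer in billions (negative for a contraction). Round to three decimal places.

The money multiplier is m = (1 + c) / (rr + e + c) = (1 + 0.1232) / (0.071 + 0.108 + 0.1232) ≈ 3.716744.
ΔMB = ΔM / m = (+21.71) / 3.716744 ≈ 5.8411 billion.

₹5.841 billion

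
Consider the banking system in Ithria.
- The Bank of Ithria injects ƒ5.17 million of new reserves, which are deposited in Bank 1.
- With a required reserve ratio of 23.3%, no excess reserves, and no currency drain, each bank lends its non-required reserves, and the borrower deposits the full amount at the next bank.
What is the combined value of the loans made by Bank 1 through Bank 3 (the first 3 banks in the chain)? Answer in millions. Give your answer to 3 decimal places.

Bank i lends (1 − rr)^i of the original deposit: Bank 1 lends 5.17·0.7670 ≈ 3.9654, Bank 2 lends 5.17·0.7670² ≈ 3.0415, and so on.
Summing a geometric series: total = 5.17·[0.7670·(1 − 0.7670^3) / (1 − 0.7670)] ≈ 9.3396 million.

ƒ9.340 million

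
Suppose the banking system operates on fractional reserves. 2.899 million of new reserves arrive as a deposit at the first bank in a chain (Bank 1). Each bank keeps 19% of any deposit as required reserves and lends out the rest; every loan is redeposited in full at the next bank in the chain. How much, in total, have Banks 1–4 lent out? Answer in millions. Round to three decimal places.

Bank i lends (1 − rr)^i of the original deposit: Bank 1 lends 2.899·0.8100 ≈ 2.3482, Bank 2 lends 2.899·0.8100² ≈ 1.9020, and so on.
Summing a geometric series: total = 2.899·[0.8100·(1 − 0.8100^4) / (1 − 0.8100)] ≈ 7.0388 million.

7.039 million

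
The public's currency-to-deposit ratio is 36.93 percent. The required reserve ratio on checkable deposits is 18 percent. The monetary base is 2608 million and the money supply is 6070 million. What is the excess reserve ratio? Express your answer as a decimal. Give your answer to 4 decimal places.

Using m = M/MB = 6070/2608 ≈ 2.327454. Since m = (1 + c)/(c + rr + e), the denominator satisfies c + rr + e = (1 + c)/m = (1 + 0.3693) / 2.327454 ≈ 0.588325.
With c = 0.3693 and rr = 0.18, the excess reserve ratio is 0.588325 − 0.3693 − 0.18 = 0.039025.

0.0390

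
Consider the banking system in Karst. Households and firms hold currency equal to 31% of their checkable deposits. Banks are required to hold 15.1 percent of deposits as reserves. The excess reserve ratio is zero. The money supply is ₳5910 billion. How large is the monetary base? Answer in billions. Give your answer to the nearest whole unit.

The money multiplier is m = (1 + c) / (rr + c) = (1 + 0.31) / (0.151 + 0.31) ≈ 2.84165.
MB = M / m = 5910 / 2.84165 ≈ 2079.7776 billion.

₳2080 billion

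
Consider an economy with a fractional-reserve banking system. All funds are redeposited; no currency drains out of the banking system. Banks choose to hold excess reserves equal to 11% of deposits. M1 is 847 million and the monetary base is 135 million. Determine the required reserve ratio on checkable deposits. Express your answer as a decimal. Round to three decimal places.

Using m = M/MB = 847/135 ≈ 6.274074. Since m = (1 + c)/(c + rr + e), the denominator satisfies c + rr + e = (1 + c)/m = (1 + 0) / 6.274074 ≈ 0.159386.
With c = 0 and e = 0.11, the required reserve ratio on checkable deposits is 0.159386 − 0 − 0.11 = 0.049386.

0.049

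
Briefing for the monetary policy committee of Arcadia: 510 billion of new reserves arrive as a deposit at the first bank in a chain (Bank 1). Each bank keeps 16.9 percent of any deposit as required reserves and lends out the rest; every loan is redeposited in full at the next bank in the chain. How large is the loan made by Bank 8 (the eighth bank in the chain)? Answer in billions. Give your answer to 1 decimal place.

116.0 billion

Each bank lends a fraction (1 − rr) = 0.8310 of the deposit it receives, so Bank 8 receives 510·0.8310^7 and lends 510·0.8310^8 ≈ 115.9787 billion.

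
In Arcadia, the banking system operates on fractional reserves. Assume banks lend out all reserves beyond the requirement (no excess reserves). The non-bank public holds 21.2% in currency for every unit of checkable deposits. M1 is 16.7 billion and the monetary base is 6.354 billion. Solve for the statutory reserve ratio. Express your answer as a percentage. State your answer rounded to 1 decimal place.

Using m = M/MB = 16.7/6.354 ≈ 2.628266. Since m = (1 + c)/(c + rr + e), the denominator satisfies c + rr + e = (1 + c)/m = (1 + 0.212) / 2.628266 ≈ 0.461141.
With c = 0.212 and e = 0, the statutory reserve ratio is 0.461141 − 0.212 − 0 = 0.249141.

24.9%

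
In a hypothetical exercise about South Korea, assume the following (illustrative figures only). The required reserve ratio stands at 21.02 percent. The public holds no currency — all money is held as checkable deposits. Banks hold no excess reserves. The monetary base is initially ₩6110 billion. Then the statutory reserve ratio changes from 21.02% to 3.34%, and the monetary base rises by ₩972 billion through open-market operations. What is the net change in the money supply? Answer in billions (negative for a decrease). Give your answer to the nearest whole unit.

₩182968 billion

Before: m₁ = 1 / (0.2102) ≈ 4.75737, MB₁ = 6110, so M₁ = 4.75737 × 6110 = 29067.5307 billion.
After: m₂ = 1 / (0.0334) ≈ 29.94012, MB₂ = 6110 + 972 = 7082, so M₂ = 29.94012 × 7082 ≈ 212035.9298 billion.
ΔM = M₂ − M₁ = 212035.9298 − 29067.5307 = 182968.3991 billion.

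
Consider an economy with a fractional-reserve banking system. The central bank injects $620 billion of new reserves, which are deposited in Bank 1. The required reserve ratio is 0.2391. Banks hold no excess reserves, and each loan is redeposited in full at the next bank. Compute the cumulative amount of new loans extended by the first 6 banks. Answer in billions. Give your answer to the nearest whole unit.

Bank i lends (1 − rr)^i of the original deposit: Bank 1 lends 620·0.7609 = 471.7580, Bank 2 lends 620·0.7609² ≈ 358.9607, and so on.
Summing a geometric series: total = 620·[0.7609·(1 − 0.7609^6) / (1 − 0.7609)] ≈ 1590.1398 billion.

$1590 billion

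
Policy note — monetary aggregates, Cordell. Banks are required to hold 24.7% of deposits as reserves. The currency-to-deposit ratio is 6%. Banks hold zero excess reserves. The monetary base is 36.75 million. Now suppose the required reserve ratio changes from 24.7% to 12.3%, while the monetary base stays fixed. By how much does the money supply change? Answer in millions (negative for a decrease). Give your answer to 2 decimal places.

85.98 million

Initially m₁ = (1 + 0.06) / (0.247 + 0.06) ≈ 3.45277, so M₁ = 3.45277 × 36.75 ≈ 126.8893 million.
After the change m₂ = (1 + 0.06) / (0.123 + 0.06) ≈ 5.79235, so M₂ = 5.79235 × 36.75 ≈ 212.8689 million.
ΔM = M₂ − M₁ = 212.8689 − 126.8893 = 85.9796 million.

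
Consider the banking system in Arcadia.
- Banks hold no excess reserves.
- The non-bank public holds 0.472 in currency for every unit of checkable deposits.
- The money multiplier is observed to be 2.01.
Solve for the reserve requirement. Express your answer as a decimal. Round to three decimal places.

Using m = 2.01. Since m = (1 + c)/(c + rr + e), the denominator satisfies c + rr + e = (1 + c)/m = (1 + 0.472) / 2.01 ≈ 0.732338.
With c = 0.472 and e = 0, the reserve requirement is 0.732338 − 0.472 − 0 = 0.260338.

0.260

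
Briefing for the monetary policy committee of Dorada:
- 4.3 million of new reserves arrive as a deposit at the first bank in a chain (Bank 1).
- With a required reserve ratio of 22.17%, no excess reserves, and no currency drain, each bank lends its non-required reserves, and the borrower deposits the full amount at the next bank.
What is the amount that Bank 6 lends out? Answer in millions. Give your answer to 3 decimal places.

Each bank lends a fraction (1 − rr) = 0.7783 of the deposit it receives, so Bank 6 receives 4.3·0.7783^5 and lends 4.3·0.7783^6 ≈ 0.9558 million.

0.956 million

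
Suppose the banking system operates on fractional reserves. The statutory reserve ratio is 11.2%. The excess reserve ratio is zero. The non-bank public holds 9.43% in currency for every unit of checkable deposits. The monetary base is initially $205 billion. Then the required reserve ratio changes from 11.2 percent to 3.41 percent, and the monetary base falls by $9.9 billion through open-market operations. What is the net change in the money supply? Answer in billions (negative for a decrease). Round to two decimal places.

$575.35 billion

Before: m₁ = (1 + 0.0943) / (0.112 + 0.0943) ≈ 5.304411, MB₁ = 205, so M₁ = 5.304411 × 205 ≈ 1087.4043 billion.
After: m₂ = (1 + 0.0943) / (0.0341 + 0.0943) ≈ 8.522586, MB₂ = 205 − 9.9 = 195.1, so M₂ = 8.522586 × 195.1 ≈ 1662.7565 billion.
ΔM = M₂ − M₁ = 1662.7565 − 1087.4043 = 575.3522 billion.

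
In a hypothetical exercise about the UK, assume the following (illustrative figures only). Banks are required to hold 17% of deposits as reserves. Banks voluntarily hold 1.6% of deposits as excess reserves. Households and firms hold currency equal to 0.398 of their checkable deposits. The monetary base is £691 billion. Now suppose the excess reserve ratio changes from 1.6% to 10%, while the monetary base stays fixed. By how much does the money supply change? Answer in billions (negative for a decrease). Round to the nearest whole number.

Initially m₁ = (1 + 0.398) / (0.17 + 0.016 + 0.398) ≈ 2.3938, so M₁ = 2.3938 × 691 = 1654.1158 billion.
After the change m₂ = (1 + 0.398) / (0.17 + 0.1 + 0.398) ≈ 2.0928, so M₂ = 2.0928 × 691 = 1446.1248 billion.
ΔM = M₂ − M₁ = 1446.1248 − 1654.1158 = -207.991 billion.

-208 billion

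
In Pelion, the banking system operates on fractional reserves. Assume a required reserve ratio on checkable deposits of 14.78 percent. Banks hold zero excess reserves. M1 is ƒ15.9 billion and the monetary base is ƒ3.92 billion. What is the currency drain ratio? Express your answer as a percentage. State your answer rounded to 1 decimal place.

Using m = M/MB = 15.9/3.92 ≈ 4.056122. From m = (1 + c)/(c + rr + e), rearranging gives 1 + c = m·(c + rr + e), so c·(1 − m) = m·(rr + e) − 1.
Hence c = [m·(rr + e) − 1]/(1 − m) = [4.056122 × (0.1478 + 0) − 1] / (1 − 4.056122) ≈ 0.131050.

13.1%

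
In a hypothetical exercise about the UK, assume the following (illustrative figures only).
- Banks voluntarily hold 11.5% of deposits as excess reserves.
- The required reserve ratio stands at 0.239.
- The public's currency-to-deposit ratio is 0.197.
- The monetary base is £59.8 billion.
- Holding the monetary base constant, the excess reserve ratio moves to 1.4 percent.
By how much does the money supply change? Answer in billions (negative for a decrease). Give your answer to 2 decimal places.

£29.16 billion

Initially m₁ = (1 + 0.197) / (0.239 + 0.115 + 0.197) ≈ 2.17241, so M₁ = 2.17241 × 59.8 ≈ 129.9101 billion.
After the change m₂ = (1 + 0.197) / (0.239 + 0.014 + 0.197) = 2.66, so M₂ = 2.66 × 59.8 = 159.068 billion.
ΔM = M₂ − M₁ = 159.068 − 129.9101 = 29.1579 billion.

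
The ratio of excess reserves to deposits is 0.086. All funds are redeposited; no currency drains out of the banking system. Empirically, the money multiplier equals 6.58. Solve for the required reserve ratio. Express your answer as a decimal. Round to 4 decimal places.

Using m = 6.58. Since m = (1 + c)/(c + rr + e), the denominator satisfies c + rr + e = (1 + c)/m = (1 + 0) / 6.58 ≈ 0.151976.
With c = 0 and e = 0.086, the required reserve ratio is 0.151976 − 0 − 0.086 = 0.065976.

0.0660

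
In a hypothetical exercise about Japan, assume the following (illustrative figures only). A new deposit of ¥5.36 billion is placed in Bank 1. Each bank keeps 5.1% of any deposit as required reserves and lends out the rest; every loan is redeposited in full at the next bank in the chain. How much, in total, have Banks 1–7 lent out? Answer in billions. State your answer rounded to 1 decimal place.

¥30.6 billion

Bank i lends (1 − rr)^i of the original deposit: Bank 1 lends 5.36·0.9490 ≈ 5.0866, Bank 2 lends 5.36·0.9490² ≈ 4.8272, and so on.
Summing a geometric series: total = 5.36·[0.9490·(1 − 0.9490^7) / (1 − 0.9490)] ≈ 30.5988 billion.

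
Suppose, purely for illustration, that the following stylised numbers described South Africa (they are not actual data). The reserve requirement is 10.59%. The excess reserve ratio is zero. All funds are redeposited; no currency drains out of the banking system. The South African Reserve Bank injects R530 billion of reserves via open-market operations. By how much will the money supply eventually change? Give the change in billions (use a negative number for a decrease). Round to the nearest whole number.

R5005 billion

The simple money multiplier is m = 1/rr = 1/0.1059 ≈ 9.4429.
An open-market purchase increases the monetary base by 530 billion, so ΔM = m × ΔMB = 9.4429 × 530 = 5004.737 billion.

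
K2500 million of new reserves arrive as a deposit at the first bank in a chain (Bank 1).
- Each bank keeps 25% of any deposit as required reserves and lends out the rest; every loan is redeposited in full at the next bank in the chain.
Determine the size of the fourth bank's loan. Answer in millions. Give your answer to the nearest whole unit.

K791 million

Each bank lends a fraction (1 − rr) = 0.7500 of the deposit it receives, so Bank 4 receives 2500·0.7500^3 and lends 2500·0.7500^4 ≈ 791.0156 million.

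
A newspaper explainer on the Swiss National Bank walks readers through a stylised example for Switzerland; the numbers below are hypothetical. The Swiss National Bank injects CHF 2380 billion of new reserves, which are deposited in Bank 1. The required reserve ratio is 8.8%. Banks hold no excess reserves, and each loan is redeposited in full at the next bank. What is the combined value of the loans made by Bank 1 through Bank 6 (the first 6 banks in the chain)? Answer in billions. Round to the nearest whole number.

CHF 10473 billion

Bank i lends (1 − rr)^i of the original deposit: Bank 1 lends 2380·0.9120 = 2170.5600, Bank 2 lends 2380·0.9120² ≈ 1979.5507, and so on.
Summing a geometric series: total = 2380·[0.9120·(1 − 0.9120^6) / (1 − 0.9120)] ≈ 10472.9790 billion.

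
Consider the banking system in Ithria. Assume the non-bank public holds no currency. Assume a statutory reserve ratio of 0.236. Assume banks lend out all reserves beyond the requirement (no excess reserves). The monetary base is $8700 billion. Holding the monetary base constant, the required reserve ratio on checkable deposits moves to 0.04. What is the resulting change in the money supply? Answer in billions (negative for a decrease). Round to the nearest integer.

$180636 billion

Initially m₁ = 1 / (0.236) ≈ 4.23729, so M₁ = 4.23729 × 8700 = 36864.423 billion.
After the change m₂ = 1 / (0.04) = 25, so M₂ = 25 × 8700 = 217500 billion.
ΔM = M₂ − M₁ = 217500 − 36864.423 = 180635.577 billion.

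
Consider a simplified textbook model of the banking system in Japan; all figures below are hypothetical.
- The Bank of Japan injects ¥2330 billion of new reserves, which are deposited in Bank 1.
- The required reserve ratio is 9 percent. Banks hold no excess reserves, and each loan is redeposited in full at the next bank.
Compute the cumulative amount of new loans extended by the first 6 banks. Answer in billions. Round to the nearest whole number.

¥10181 billion

Bank i lends (1 − rr)^i of the original deposit: Bank 1 lends 2330·0.9100 = 2120.3000, Bank 2 lends 2330·0.9100² = 1929.4730, and so on.
Summing a geometric series: total = 2330·[0.9100·(1 − 0.9100^6) / (1 − 0.9100)] ≈ 10180.5203 billion.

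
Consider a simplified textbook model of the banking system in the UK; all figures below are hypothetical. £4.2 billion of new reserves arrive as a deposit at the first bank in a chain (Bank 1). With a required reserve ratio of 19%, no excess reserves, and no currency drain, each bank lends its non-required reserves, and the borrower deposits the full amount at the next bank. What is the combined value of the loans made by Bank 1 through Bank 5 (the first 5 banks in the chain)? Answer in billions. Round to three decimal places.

Bank i lends (1 − rr)^i of the original deposit: Bank 1 lends 4.2·0.8100 = 3.4020, Bank 2 lends 4.2·0.8100² ≈ 2.7556, and so on.
Summing a geometric series: total = 4.2·[0.8100·(1 − 0.8100^5) / (1 − 0.8100)] ≈ 11.6621 billion.

£11.662 billion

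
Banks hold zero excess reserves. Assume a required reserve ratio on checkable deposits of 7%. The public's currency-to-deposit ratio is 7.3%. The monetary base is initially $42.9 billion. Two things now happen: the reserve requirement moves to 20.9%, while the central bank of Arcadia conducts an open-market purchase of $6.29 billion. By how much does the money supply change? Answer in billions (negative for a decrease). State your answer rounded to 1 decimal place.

-134.7 billion

Before: m₁ = (1 + 0.073) / (0.07 + 0.073) ≈ 7.5035, MB₁ = 42.9, so M₁ = 7.5035 × 42.9 ≈ 321.9001 billion.
After: m₂ = (1 + 0.073) / (0.209 + 0.073) ≈ 3.8050, MB₂ = 42.9 + 6.29 = 49.19, so M₂ = 3.8050 × 49.19 ≈ 187.1679 billion.
ΔM = M₂ − M₁ = 187.1679 − 321.9001 = -134.7322 billion.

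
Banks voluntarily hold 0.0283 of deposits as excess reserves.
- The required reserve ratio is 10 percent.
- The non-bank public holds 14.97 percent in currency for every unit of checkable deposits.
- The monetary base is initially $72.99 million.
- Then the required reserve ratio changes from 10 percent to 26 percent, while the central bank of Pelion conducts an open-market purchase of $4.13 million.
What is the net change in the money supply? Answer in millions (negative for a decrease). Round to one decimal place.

-99.4 million

Before: m₁ = (1 + 0.1497) / (0.1 + 0.0283 + 0.1497) ≈ 4.1356, MB₁ = 72.99, so M₁ = 4.1356 × 72.99 ≈ 301.8574 million.
After: m₂ = (1 + 0.1497) / (0.26 + 0.0283 + 0.1497) ≈ 2.6249, MB₂ = 72.99 + 4.13 = 77.12, so M₂ = 2.6249 × 77.12 ≈ 202.4323 million.
ΔM = M₂ − M₁ = 202.4323 − 301.8574 = -99.4251 million.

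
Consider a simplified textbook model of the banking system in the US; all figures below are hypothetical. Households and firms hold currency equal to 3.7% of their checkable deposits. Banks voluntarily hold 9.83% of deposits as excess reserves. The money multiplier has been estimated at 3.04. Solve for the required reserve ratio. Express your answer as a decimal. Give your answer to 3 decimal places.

0.206

Using m = 3.04. Since m = (1 + c)/(c + rr + e), the denominator satisfies c + rr + e = (1 + c)/m = (1 + 0.037) / 3.04 ≈ 0.341118.
With c = 0.037 and e = 0.0983, the required reserve ratio is 0.341118 − 0.037 − 0.0983 = 0.205818.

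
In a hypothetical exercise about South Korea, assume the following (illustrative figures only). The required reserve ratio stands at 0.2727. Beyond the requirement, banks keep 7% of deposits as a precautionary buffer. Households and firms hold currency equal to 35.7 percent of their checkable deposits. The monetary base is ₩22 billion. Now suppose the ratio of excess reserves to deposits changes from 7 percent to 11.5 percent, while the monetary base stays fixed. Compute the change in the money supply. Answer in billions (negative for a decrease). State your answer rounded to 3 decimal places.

-2.578 billion

Initially m₁ = (1 + 0.357) / (0.2727 + 0.07 + 0.357) ≈ 1.939403, so M₁ = 1.939403 × 22 ≈ 42.6669 billion.
After the change m₂ = (1 + 0.357) / (0.2727 + 0.115 + 0.357) ≈ 1.822210, so M₂ = 1.822210 × 22 ≈ 40.0886 billion.
ΔM = M₂ − M₁ = 40.0886 − 42.6669 = -2.5783 billion.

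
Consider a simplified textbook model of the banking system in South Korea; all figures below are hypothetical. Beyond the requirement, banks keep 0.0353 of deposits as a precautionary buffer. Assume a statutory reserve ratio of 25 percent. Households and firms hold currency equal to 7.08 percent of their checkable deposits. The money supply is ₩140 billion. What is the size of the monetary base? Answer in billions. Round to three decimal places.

The money multiplier is m = (1 + c) / (rr + e + c) = (1 + 0.0708) / (0.25 + 0.0353 + 0.0708) = 3.0070205.
MB = M / m = 140 / 3.0070205 ≈ 46.5577 billion.

₩46.558 billion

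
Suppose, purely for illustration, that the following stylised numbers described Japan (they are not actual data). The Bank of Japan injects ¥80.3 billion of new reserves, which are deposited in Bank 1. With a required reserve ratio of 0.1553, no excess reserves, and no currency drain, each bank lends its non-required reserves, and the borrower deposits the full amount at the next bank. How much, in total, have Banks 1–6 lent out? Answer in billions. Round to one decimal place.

Bank i lends (1 − rr)^i of the original deposit: Bank 1 lends 80.3·0.8447 ≈ 67.8294, Bank 2 lends 80.3·0.8447² ≈ 57.2955, and so on.
Summing a geometric series: total = 80.3·[0.8447·(1 − 0.8447^6) / (1 − 0.8447)] ≈ 278.1059 billion.

¥278.1 billion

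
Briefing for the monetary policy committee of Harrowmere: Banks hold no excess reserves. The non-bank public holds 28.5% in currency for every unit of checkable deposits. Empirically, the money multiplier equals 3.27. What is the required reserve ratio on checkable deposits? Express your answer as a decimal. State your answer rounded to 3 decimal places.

Using m = 3.27. Since m = (1 + c)/(c + rr + e), the denominator satisfies c + rr + e = (1 + c)/m = (1 + 0.285) / 3.27 ≈ 0.392966.
With c = 0.285 and e = 0, the required reserve ratio on checkable deposits is 0.392966 − 0.285 − 0 = 0.107966.

0.108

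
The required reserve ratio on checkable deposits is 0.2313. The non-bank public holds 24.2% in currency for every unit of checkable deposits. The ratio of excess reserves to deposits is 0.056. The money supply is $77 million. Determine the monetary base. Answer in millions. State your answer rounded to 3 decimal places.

$32.815 million

The money multiplier is m = (1 + c) / (rr + e + c) = (1 + 0.242) / (0.2313 + 0.056 + 0.242) ≈ 2.346495.
MB = M / m = 77 / 2.346495 ≈ 32.8149 million.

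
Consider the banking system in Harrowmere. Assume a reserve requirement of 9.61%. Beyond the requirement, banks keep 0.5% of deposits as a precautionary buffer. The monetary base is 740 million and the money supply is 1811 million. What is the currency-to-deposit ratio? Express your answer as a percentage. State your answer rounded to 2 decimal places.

Using m = M/MB = 1811/740 ≈ 2.447297. From m = (1 + c)/(c + rr + e), rearranging gives 1 + c = m·(c + rr + e), so c·(1 − m) = m·(rr + e) − 1.
Hence c = [m·(rr + e) − 1]/(1 − m) = [2.447297 × (0.0961 + 0.005) − 1] / (1 − 2.447297) ≈ 0.519989.

52.00%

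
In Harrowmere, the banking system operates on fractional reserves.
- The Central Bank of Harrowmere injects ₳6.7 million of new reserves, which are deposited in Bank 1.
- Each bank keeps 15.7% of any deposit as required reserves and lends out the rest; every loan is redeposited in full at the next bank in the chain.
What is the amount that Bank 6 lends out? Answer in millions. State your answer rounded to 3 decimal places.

Each bank lends a fraction (1 − rr) = 0.8430 of the deposit it receives, so Bank 6 receives 6.7·0.8430^5 and lends 6.7·0.8430^6 ≈ 2.4046 million.

₳2.405 million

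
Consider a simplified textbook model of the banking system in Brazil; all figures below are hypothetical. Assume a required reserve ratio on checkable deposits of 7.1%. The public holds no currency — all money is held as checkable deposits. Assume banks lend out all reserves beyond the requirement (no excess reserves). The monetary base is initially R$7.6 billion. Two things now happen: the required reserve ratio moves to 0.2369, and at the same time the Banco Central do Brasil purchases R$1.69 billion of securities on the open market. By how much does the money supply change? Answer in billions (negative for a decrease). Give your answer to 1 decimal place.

-67.8 billion

Before: m₁ = 1 / (0.071) ≈ 14.0845, MB₁ = 7.6, so M₁ = 14.0845 × 7.6 = 107.0422 billion.
After: m₂ = 1 / (0.2369) ≈ 4.2212, MB₂ = 7.6 + 1.69 = 9.29, so M₂ = 4.2212 × 9.29 ≈ 39.2149 billion.
ΔM = M₂ − M₁ = 39.2149 − 107.0422 = -67.8273 billion.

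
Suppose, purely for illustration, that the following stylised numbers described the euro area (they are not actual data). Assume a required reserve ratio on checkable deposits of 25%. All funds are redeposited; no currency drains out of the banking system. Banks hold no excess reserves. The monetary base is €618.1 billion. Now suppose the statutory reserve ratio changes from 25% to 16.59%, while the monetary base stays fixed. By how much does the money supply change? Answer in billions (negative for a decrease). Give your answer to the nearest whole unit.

€1253 billion

Initially m₁ = 1 / (0.25) = 4, so M₁ = 4 × 618.1 = 2472.4 billion.
After the change m₂ = 1 / (0.1659) ≈ 6.0277, so M₂ = 6.0277 × 618.1 ≈ 3725.7214 billion.
ΔM = M₂ − M₁ = 3725.7214 − 2472.4 = 1253.3214 billion.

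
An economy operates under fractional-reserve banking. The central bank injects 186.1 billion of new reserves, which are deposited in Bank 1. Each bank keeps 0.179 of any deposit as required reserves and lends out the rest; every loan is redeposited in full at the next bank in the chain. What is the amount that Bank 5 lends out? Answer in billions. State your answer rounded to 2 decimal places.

69.42 billion

Each bank lends a fraction (1 − rr) = 0.8210 of the deposit it receives, so Bank 5 receives 186.1·0.8210^4 and lends 186.1·0.8210^5 ≈ 69.4164 billion.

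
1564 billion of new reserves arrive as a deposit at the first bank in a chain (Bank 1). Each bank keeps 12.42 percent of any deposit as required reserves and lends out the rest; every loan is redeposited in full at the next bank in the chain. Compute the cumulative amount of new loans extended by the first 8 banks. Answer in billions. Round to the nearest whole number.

Bank i lends (1 − rr)^i of the original deposit: Bank 1 lends 1564·0.8758 = 1369.7512, Bank 2 lends 1564·0.8758² ≈ 1199.6281, and so on.
Summing a geometric series: total = 1564·[0.8758·(1 − 0.8758^8) / (1 − 0.8758)] ≈ 7211.2633 billion.

7211 billion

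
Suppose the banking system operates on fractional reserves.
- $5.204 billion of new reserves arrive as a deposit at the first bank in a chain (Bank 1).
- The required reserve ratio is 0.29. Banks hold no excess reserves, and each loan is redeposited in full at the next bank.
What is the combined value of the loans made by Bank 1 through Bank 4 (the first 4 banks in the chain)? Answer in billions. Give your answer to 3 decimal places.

Bank i lends (1 − rr)^i of the original deposit: Bank 1 lends 5.204·0.7100 ≈ 3.6948, Bank 2 lends 5.204·0.7100² ≈ 2.6233, and so on.
Summing a geometric series: total = 5.204·[0.7100·(1 − 0.7100^4) / (1 − 0.7100)] ≈ 9.5032 billion.

$9.503 billion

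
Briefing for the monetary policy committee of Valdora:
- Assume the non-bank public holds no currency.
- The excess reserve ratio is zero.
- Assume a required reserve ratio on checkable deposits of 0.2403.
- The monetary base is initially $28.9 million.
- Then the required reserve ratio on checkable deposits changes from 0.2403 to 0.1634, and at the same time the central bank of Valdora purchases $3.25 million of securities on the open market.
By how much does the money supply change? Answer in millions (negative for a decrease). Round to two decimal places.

$76.49 million

Before: m₁ = 1 / (0.2403) ≈ 4.16146, MB₁ = 28.9, so M₁ = 4.16146 × 28.9 ≈ 120.2662 million.
After: m₂ = 1 / (0.1634) ≈ 6.11995, MB₂ = 28.9 + 3.25 = 32.15, so M₂ = 6.11995 × 32.15 ≈ 196.7564 million.
ΔM = M₂ − M₁ = 196.7564 − 120.2662 = 76.4902 million.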